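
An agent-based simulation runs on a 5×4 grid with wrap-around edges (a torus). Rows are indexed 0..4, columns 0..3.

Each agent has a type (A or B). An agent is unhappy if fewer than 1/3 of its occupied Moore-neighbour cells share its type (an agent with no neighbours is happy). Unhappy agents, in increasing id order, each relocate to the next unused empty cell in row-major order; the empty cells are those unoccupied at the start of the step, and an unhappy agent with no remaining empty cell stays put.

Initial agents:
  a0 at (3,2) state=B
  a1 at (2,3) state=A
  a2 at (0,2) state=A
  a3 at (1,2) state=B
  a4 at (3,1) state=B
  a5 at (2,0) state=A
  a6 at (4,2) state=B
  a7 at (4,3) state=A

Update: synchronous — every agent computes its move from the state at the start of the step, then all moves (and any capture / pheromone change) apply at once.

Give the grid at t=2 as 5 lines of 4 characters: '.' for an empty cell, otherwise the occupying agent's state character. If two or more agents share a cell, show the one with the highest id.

.BAA
....
A..A
.BB.
..B.

t=1: a0@(3,2):B a1@(2,3):A a2@(0,2):A a3@(0,0):B a4@(3,1):B a5@(2,0):A a6@(4,2):B a7@(4,3):A
t=2: a0@(3,2):B a1@(2,3):A a2@(0,2):A a3@(0,1):B a4@(3,1):B a5@(2,0):A a6@(4,2):B a7@(0,3):A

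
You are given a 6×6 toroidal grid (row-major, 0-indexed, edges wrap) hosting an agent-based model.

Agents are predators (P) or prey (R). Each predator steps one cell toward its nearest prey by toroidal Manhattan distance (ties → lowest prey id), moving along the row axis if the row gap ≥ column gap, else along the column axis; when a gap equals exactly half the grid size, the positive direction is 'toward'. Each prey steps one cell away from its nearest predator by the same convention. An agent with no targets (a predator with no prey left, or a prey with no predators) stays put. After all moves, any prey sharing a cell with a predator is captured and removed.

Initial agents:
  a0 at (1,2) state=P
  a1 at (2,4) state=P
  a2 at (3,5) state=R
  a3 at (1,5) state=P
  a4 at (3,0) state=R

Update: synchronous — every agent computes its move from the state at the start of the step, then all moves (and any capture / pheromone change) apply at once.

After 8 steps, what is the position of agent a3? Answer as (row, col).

t=1: a0@(2,2):P a1@(3,4):P a2@(4,5):R a3@(2,5):P a4@(3,1):R
t=2: a0@(3,2):P a1@(4,4):P a2@(5,5):R a3@(3,5):P a4@(4,1):R
t=3: a0@(4,2):P a1@(5,4):P a2@(0,5):R a3@(4,5):P a4@(5,1):R
t=4: a0@(5,2):P a1@(0,4):P a2@(1,5):R a3@(5,5):P a4@(0,1):R
t=5: a0@(0,2):P a1@(1,4):P a2@(2,5):R a3@(0,5):P a4@(1,1):R
t=6: a0@(1,2):P a1@(2,4):P a2@(3,5):R a3@(1,5):P a4@(2,1):R
t=7: a0@(2,2):P a1@(3,4):P a2@(4,5):R a3@(2,5):P a4@(3,1):R
t=8: a0@(3,2):P a1@(4,4):P a2@(5,5):R a3@(3,5):P a4@(4,1):R

(3, 5)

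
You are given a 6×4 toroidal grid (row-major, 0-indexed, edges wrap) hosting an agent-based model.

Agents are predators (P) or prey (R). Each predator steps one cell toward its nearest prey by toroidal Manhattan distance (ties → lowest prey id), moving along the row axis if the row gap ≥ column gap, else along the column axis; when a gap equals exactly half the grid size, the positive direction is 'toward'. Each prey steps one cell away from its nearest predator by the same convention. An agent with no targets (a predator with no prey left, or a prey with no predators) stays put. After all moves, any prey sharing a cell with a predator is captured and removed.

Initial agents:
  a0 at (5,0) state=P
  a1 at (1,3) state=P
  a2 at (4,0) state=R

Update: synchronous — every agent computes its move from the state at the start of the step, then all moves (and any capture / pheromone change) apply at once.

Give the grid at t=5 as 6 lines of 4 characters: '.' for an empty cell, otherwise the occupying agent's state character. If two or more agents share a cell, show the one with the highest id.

P..P
....
....
....
....
R...

t=1: a0@(4,0):P a1@(2,3):P a2@(3,0):R
t=2: a0@(3,0):P a1@(3,3):P a2@(2,0):R
t=3: a0@(2,0):P a1@(2,3):P a2@(1,0):R
t=4: a0@(1,0):P a1@(1,3):P a2@(0,0):R
t=5: a0@(0,0):P a1@(0,3):P a2@(5,0):R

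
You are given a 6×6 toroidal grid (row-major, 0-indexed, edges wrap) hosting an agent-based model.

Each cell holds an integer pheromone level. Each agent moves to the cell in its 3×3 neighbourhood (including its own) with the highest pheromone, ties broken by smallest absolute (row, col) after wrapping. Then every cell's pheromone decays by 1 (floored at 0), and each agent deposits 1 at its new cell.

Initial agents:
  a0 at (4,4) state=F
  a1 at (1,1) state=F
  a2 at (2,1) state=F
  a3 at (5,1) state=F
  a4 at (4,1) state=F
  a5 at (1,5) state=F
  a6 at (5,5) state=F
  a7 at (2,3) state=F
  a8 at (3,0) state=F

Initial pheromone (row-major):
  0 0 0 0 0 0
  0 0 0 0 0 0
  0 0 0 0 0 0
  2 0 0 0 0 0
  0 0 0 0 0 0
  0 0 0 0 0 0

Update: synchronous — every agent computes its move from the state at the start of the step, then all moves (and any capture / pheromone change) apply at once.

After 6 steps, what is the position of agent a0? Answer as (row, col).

t=1: a0@(3,3) a1@(0,0) a2@(3,0) a3@(0,0) a4@(3,0) a5@(0,0) a6@(0,0) a7@(1,2) a8@(3,0) | pheromone: 4 0 0 0 0 0 / 0 0 1 0 0 0 / 0 0 0 0 0 0 / 4 0 0 1 0 0 / 0 0 0 0 0 0 / 0 0 0 0 0 0
t=2: a0@(3,3) a1@(0,0) a2@(3,0) a3@(0,0) a4@(3,0) a5@(0,0) a6@(0,0) a7@(1,2) a8@(3,0) | pheromone: 7 0 0 0 0 0 / 0 0 1 0 0 0 / 0 0 0 0 0 0 / 6 0 0 1 0 0 / 0 0 0 0 0 0 / 0 0 0 0 0 0
t=3: a0@(3,3) a1@(0,0) a2@(3,0) a3@(0,0) a4@(3,0) a5@(0,0) a6@(0,0) a7@(1,2) a8@(3,0) | pheromone: 10 0 0 0 0 0 / 0 0 1 0 0 0 / 0 0 0 0 0 0 / 8 0 0 1 0 0 / 0 0 0 0 0 0 / 0 0 0 0 0 0
t=4: a0@(3,3) a1@(0,0) a2@(3,0) a3@(0,0) a4@(3,0) a5@(0,0) a6@(0,0) a7@(1,2) a8@(3,0) | pheromone: 13 0 0 0 0 0 / 0 0 1 0 0 0 / 0 0 0 0 0 0 / 10 0 0 1 0 0 / 0 0 0 0 0 0 / 0 0 0 0 0 0
t=5: a0@(3,3) a1@(0,0) a2@(3,0) a3@(0,0) a4@(3,0) a5@(0,0) a6@(0,0) a7@(1,2) a8@(3,0) | pheromone: 16 0 0 0 0 0 / 0 0 1 0 0 0 / 0 0 0 0 0 0 / 12 0 0 1 0 0 / 0 0 0 0 0 0 / 0 0 0 0 0 0
t=6: a0@(3,3) a1@(0,0) a2@(3,0) a3@(0,0) a4@(3,0) a5@(0,0) a6@(0,0) a7@(1,2) a8@(3,0) | pheromone: 19 0 0 0 0 0 / 0 0 1 0 0 0 / 0 0 0 0 0 0 / 14 0 0 1 0 0 / 0 0 0 0 0 0 / 0 0 0 0 0 0

(3, 3)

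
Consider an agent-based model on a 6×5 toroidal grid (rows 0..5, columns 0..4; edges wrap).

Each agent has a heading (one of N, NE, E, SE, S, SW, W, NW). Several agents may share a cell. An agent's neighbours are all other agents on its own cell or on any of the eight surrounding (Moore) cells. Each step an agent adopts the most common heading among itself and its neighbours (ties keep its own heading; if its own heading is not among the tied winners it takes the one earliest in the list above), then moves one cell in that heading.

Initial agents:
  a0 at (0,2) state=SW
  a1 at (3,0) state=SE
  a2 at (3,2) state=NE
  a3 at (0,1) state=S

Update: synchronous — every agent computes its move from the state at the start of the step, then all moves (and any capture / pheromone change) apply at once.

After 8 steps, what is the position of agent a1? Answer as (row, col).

t=1: a0@(1,1):SW a1@(4,1):SE a2@(2,3):NE a3@(1,1):S
t=2: a0@(2,0):SW a1@(5,2):SE a2@(1,4):NE a3@(2,1):S
t=3: a0@(3,4):SW a1@(0,3):SE a2@(0,0):NE a3@(3,1):S
t=4: a0@(4,3):SW a1@(1,4):SE a2@(5,1):NE a3@(4,1):S
t=5: a0@(5,2):SW a1@(2,0):SE a2@(4,2):NE a3@(5,1):S
t=6: a0@(0,1):SW a1@(3,1):SE a2@(3,3):NE a3@(0,1):S
t=7: a0@(1,0):SW a1@(4,2):SE a2@(2,4):NE a3@(1,1):S
t=8: a0@(2,4):SW a1@(5,3):SE a2@(1,0):NE a3@(2,1):S

(5, 3)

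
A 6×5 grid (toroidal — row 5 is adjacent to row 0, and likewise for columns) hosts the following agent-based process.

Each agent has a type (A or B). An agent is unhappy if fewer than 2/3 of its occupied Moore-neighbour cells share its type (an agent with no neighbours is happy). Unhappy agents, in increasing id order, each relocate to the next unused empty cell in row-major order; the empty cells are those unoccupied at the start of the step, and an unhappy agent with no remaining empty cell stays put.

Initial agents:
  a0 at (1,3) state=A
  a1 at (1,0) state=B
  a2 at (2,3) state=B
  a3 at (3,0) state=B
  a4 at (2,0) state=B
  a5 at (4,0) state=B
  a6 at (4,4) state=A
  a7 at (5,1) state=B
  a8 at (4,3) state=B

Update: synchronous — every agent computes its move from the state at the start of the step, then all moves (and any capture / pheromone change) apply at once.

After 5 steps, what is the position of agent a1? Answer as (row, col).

(0, 1)

t=1: a0@(0,0):A a1@(1,0):B a2@(0,1):B a3@(3,0):B a4@(2,0):B a5@(4,0):B a6@(0,2):A a7@(5,1):B a8@(0,3):B
t=2: a0@(0,4):A a1@(1,0):B a2@(1,1):B a3@(3,0):B a4@(2,0):B a5@(4,0):B a6@(1,2):A a7@(1,3):B a8@(1,4):B
t=3: a0@(0,0):A a1@(1,0):B a2@(1,1):B a3@(3,0):B a4@(2,0):B a5@(4,0):B a6@(0,1):A a7@(0,2):B a8@(1,4):B
t=4: a0@(0,3):A a1@(0,4):B a2@(1,2):B a3@(3,0):B a4@(2,0):B a5@(4,0):B a6@(1,3):A a7@(2,1):B a8@(1,4):B
t=5: a0@(0,0):A a1@(0,1):B a2@(0,2):B a3@(3,0):B a4@(2,0):B a5@(4,0):B a6@(1,0):A a7@(2,1):B a8@(1,1):B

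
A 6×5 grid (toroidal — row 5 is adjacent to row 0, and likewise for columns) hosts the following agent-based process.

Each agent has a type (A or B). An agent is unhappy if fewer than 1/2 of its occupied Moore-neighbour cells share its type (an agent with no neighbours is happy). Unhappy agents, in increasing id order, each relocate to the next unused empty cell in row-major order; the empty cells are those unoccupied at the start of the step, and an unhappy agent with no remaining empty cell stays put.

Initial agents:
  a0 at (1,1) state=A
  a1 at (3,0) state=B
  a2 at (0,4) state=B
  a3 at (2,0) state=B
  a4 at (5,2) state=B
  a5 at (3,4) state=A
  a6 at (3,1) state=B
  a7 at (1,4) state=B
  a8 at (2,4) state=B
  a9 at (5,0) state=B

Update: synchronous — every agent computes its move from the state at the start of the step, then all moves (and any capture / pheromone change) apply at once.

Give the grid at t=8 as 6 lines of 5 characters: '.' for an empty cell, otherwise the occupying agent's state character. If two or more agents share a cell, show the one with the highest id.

t=1: a0@(0,0):A a1@(3,0):B a2@(0,4):B a3@(2,0):B a4@(5,2):B a5@(0,1):A a6@(3,1):B a7@(1,4):B a8@(2,4):B a9@(5,0):B
t=2: a0@(0,2):A a1@(3,0):B a2@(0,4):B a3@(2,0):B a4@(0,3):B a5@(1,0):A a6@(3,1):B a7@(1,4):B a8@(2,4):B a9@(1,1):B
t=3: a0@(0,0):A a1@(3,0):B a2@(0,4):B a3@(2,0):B a4@(0,3):B a5@(0,1):A a6@(3,1):B a7@(1,4):B a8@(2,4):B a9@(1,2):B
t=4: a0@(0,2):A a1@(3,0):B a2@(0,4):B a3@(2,0):B a4@(0,3):B a5@(0,1):A a6@(3,1):B a7@(1,4):B a8@(2,4):B a9@(1,2):B
t=5: a0@(0,0):A a1@(3,0):B a2@(0,4):B a3@(2,0):B a4@(0,3):B a5@(0,1):A a6@(3,1):B a7@(1,4):B a8@(2,4):B a9@(1,0):B
t=6: a0@(0,2):A a1@(3,0):B a2@(0,4):B a3@(2,0):B a4@(0,3):B a5@(0,1):A a6@(3,1):B a7@(1,4):B a8@(2,4):B a9@(1,0):B
t=7: (unchanged — steady state)

.AABB
B...B
B...B
BB...
.....
.....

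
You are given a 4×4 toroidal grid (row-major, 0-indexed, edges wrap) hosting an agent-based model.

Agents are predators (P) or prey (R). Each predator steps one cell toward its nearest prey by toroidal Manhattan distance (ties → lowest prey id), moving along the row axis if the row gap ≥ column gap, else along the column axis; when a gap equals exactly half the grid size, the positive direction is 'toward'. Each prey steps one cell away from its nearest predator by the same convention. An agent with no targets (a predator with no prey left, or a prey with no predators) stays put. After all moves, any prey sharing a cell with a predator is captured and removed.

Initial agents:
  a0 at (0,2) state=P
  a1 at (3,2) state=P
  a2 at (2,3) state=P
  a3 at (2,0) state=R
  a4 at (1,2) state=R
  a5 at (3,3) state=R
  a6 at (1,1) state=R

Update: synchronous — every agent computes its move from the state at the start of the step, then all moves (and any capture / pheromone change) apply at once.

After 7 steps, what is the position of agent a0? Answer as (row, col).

(3, 2)

t=1: a0@(1,2):P a1@(3,3):P a2@(2,0):P a3@(2,1):R a4@(2,2):R a5@(3,0):R a6@(2,1):R
t=2: a0@(2,2):P a1@(3,0):P a2@(2,1):P a4@(3,2):R a5@(3,1):R
t=3: a0@(3,2):P a1@(3,1):P a2@(3,1):P a4@(0,2):R
t=4: a0@(0,2):P a1@(0,1):P a2@(0,1):P a4@(1,2):R
t=5: a0@(1,2):P a1@(1,1):P a2@(1,1):P a4@(2,2):R
t=6: a0@(2,2):P a1@(2,1):P a2@(2,1):P a4@(3,2):R
t=7: a0@(3,2):P a1@(3,1):P a2@(3,1):P a4@(0,2):R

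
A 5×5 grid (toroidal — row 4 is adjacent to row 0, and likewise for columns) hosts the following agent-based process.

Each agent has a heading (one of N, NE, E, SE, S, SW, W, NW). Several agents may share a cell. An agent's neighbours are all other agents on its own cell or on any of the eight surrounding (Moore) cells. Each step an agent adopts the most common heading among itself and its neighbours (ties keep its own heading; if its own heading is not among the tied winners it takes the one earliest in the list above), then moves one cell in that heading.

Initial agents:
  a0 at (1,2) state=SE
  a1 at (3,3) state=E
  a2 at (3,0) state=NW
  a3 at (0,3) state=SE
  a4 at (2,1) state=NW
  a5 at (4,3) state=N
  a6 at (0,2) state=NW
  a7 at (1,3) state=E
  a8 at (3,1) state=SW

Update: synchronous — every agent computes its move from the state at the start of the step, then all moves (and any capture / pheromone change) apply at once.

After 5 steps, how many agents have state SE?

t=1: a0@(2,3):SE a1@(3,4):E a2@(2,4):NW a3@(1,4):SE a4@(1,0):NW a5@(3,3):N a6@(1,3):SE a7@(2,4):SE a8@(2,0):NW
t=2: a0@(3,4):SE a1@(4,0):SE a2@(3,0):SE a3@(2,0):SE a4@(0,4):NW a5@(4,4):SE a6@(2,4):SE a7@(3,0):SE a8@(1,4):NW
t=3: a0@(4,0):SE a1@(0,1):SE a2@(4,1):SE a3@(3,1):SE a4@(4,3):NW a5@(0,0):SE a6@(3,0):SE a7@(4,1):SE a8@(0,3):NW
t=4: a0@(0,1):SE a1@(1,2):SE a2@(0,2):SE a3@(4,2):SE a4@(3,2):NW a5@(1,1):SE a6@(4,1):SE a7@(0,2):SE a8@(4,2):NW
t=5: a0@(1,2):SE a1@(2,3):SE a2@(1,3):SE a3@(0,3):SE a4@(2,1):NW a5@(2,2):SE a6@(0,2):SE a7@(1,3):SE a8@(0,3):SE

8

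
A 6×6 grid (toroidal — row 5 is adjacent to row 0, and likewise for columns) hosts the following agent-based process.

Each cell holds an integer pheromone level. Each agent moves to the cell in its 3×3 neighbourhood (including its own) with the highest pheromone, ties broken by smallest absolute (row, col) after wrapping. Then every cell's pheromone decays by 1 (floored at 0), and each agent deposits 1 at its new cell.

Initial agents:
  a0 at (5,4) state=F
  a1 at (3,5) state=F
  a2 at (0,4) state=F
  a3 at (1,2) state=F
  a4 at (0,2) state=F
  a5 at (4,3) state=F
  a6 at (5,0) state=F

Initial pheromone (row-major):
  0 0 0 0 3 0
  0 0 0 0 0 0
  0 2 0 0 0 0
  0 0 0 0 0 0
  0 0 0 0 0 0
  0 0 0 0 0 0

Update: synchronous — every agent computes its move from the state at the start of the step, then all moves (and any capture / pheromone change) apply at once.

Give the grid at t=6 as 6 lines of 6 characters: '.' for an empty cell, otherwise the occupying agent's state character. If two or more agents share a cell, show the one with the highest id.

t=1: a0@(0,4) a1@(2,0) a2@(0,4) a3@(2,1) a4@(0,1) a5@(3,2) a6@(0,0) | pheromone: 1 1 0 0 4 0 / 0 0 0 0 0 0 / 1 2 0 0 0 0 / 0 0 1 0 0 0 / 0 0 0 0 0 0 / 0 0 0 0 0 0
t=2: a0@(0,4) a1@(2,1) a2@(0,4) a3@(2,1) a4@(0,0) a5@(2,1) a6@(0,0) | pheromone: 2 0 0 0 5 0 / 0 0 0 0 0 0 / 0 4 0 0 0 0 / 0 0 0 0 0 0 / 0 0 0 0 0 0 / 0 0 0 0 0 0
t=3: a0@(0,4) a1@(2,1) a2@(0,4) a3@(2,1) a4@(0,0) a5@(2,1) a6@(0,0) | pheromone: 3 0 0 0 6 0 / 0 0 0 0 0 0 / 0 6 0 0 0 0 / 0 0 0 0 0 0 / 0 0 0 0 0 0 / 0 0 0 0 0 0
t=4: a0@(0,4) a1@(2,1) a2@(0,4) a3@(2,1) a4@(0,0) a5@(2,1) a6@(0,0) | pheromone: 4 0 0 0 7 0 / 0 0 0 0 0 0 / 0 8 0 0 0 0 / 0 0 0 0 0 0 / 0 0 0 0 0 0 / 0 0 0 0 0 0
t=5: a0@(0,4) a1@(2,1) a2@(0,4) a3@(2,1) a4@(0,0) a5@(2,1) a6@(0,0) | pheromone: 5 0 0 0 8 0 / 0 0 0 0 0 0 / 0 10 0 0 0 0 / 0 0 0 0 0 0 / 0 0 0 0 0 0 / 0 0 0 0 0 0
t=6: a0@(0,4) a1@(2,1) a2@(0,4) a3@(2,1) a4@(0,0) a5@(2,1) a6@(0,0) | pheromone: 6 0 0 0 9 0 / 0 0 0 0 0 0 / 0 12 0 0 0 0 / 0 0 0 0 0 0 / 0 0 0 0 0 0 / 0 0 0 0 0 0

F...F.
......
.F....
......
......
......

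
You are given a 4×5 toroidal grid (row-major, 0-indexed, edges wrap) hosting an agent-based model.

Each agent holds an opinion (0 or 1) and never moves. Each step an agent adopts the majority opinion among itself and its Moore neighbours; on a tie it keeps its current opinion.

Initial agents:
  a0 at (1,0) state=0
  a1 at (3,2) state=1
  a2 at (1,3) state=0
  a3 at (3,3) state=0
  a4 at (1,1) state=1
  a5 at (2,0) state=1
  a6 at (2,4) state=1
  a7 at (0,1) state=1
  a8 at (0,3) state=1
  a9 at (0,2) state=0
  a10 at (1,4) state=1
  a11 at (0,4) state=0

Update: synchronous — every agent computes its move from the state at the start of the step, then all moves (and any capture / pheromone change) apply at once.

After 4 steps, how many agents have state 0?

t=1: a0@(1,0):1 a1@(3,2):1 a2@(1,3):0 a3@(3,3):0 a4@(1,1):1 a5@(2,0):1 a6@(2,4):1 a7@(0,1):1 a8@(0,3):0 a9@(0,2):1 a10@(1,4):1 a11@(0,4):0
t=2: (unchanged — steady state)

4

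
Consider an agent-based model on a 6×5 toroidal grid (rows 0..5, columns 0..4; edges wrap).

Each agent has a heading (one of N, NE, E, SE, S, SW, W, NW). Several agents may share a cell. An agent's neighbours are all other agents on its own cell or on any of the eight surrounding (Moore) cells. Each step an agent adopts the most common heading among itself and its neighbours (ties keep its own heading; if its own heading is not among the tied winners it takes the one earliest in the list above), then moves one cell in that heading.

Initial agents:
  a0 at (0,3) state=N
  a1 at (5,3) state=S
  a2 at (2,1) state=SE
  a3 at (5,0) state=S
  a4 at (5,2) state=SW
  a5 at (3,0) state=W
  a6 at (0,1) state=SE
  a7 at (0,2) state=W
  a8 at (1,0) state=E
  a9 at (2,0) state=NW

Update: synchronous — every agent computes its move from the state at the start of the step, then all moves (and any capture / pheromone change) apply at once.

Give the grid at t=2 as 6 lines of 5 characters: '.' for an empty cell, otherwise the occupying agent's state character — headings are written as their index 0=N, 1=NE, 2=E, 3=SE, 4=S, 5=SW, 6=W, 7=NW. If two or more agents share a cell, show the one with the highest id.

6....
5..4.
...34
..36.
...3.
.....

t=1: a0@(5,3):N a1@(0,3):S a2@(3,2):SE a3@(0,0):S a4@(0,1):SW a5@(3,4):W a6@(1,2):SE a7@(0,1):W a8@(2,1):SE a9@(1,4):NW
t=2: a0@(4,3):N a1@(1,3):S a2@(4,3):SE a3@(1,0):S a4@(1,0):SW a5@(3,3):W a6@(2,3):SE a7@(0,0):W a8@(3,2):SE a9@(2,4):S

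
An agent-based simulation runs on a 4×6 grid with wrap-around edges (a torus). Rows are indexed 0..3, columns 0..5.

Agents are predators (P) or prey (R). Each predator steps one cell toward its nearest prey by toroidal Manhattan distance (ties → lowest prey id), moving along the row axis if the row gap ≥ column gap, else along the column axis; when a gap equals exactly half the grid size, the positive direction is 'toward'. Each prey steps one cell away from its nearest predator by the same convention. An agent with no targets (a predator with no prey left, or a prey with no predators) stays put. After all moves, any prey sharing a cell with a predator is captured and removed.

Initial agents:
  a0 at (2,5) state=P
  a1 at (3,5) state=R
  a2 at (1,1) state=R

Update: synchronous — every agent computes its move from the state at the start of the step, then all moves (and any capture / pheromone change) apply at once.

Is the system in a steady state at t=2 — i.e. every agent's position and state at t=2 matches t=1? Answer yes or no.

no

t=1: a0@(3,5):P a1@(0,5):R a2@(1,2):R
t=2: a0@(0,5):P a1@(1,5):R a2@(1,1):R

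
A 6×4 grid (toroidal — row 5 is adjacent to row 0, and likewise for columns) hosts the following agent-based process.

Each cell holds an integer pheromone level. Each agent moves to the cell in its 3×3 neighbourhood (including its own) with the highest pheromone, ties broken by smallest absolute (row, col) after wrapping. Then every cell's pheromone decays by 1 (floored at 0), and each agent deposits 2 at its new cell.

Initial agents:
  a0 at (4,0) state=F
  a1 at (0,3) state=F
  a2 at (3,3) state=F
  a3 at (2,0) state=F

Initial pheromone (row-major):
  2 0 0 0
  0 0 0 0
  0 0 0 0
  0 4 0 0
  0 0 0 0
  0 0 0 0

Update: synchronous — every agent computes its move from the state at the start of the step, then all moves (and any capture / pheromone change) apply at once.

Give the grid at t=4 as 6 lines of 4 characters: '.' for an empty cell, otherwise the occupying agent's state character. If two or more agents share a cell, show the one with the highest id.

F...
....
....
.F..
....
....

t=1: a0@(3,1) a1@(0,0) a2@(2,0) a3@(3,1) | pheromone: 3 0 0 0 / 0 0 0 0 / 2 0 0 0 / 0 7 0 0 / 0 0 0 0 / 0 0 0 0
t=2: a0@(3,1) a1@(0,0) a2@(3,1) a3@(3,1) | pheromone: 4 0 0 0 / 0 0 0 0 / 1 0 0 0 / 0 12 0 0 / 0 0 0 0 / 0 0 0 0
t=3: a0@(3,1) a1@(0,0) a2@(3,1) a3@(3,1) | pheromone: 5 0 0 0 / 0 0 0 0 / 0 0 0 0 / 0 17 0 0 / 0 0 0 0 / 0 0 0 0
t=4: a0@(3,1) a1@(0,0) a2@(3,1) a3@(3,1) | pheromone: 6 0 0 0 / 0 0 0 0 / 0 0 0 0 / 0 22 0 0 / 0 0 0 0 / 0 0 0 0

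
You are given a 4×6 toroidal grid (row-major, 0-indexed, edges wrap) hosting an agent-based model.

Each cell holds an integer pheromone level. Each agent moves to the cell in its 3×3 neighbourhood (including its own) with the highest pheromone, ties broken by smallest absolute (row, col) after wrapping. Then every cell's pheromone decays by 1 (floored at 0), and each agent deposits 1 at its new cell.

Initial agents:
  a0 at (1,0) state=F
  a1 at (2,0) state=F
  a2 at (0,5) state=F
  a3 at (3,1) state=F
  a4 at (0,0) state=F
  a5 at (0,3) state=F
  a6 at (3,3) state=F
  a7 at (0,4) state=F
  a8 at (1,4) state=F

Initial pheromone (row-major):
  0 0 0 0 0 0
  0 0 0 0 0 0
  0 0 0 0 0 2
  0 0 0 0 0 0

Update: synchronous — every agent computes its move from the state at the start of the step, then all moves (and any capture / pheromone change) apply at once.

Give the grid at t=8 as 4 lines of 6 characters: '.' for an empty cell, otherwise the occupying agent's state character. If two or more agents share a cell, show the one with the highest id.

t=1: a0@(2,5) a1@(2,5) a2@(0,0) a3@(0,0) a4@(0,0) a5@(0,2) a6@(0,2) a7@(0,3) a8@(2,5) | pheromone: 3 0 2 1 0 0 / 0 0 0 0 0 0 / 0 0 0 0 0 4 / 0 0 0 0 0 0
t=2: a0@(2,5) a1@(2,5) a2@(0,0) a3@(0,0) a4@(0,0) a5@(0,2) a6@(0,2) a7@(0,2) a8@(2,5) | pheromone: 5 0 4 0 0 0 / 0 0 0 0 0 0 / 0 0 0 0 0 6 / 0 0 0 0 0 0
t=3: a0@(2,5) a1@(2,5) a2@(0,0) a3@(0,0) a4@(0,0) a5@(0,2) a6@(0,2) a7@(0,2) a8@(2,5) | pheromone: 7 0 6 0 0 0 / 0 0 0 0 0 0 / 0 0 0 0 0 8 / 0 0 0 0 0 0
t=4: a0@(2,5) a1@(2,5) a2@(0,0) a3@(0,0) a4@(0,0) a5@(0,2) a6@(0,2) a7@(0,2) a8@(2,5) | pheromone: 9 0 8 0 0 0 / 0 0 0 0 0 0 / 0 0 0 0 0 10 / 0 0 0 0 0 0
t=5: a0@(2,5) a1@(2,5) a2@(0,0) a3@(0,0) a4@(0,0) a5@(0,2) a6@(0,2) a7@(0,2) a8@(2,5) | pheromone: 11 0 10 0 0 0 / 0 0 0 0 0 0 / 0 0 0 0 0 12 / 0 0 0 0 0 0
t=6: a0@(2,5) a1@(2,5) a2@(0,0) a3@(0,0) a4@(0,0) a5@(0,2) a6@(0,2) a7@(0,2) a8@(2,5) | pheromone: 13 0 12 0 0 0 / 0 0 0 0 0 0 / 0 0 0 0 0 14 / 0 0 0 0 0 0
t=7: a0@(2,5) a1@(2,5) a2@(0,0) a3@(0,0) a4@(0,0) a5@(0,2) a6@(0,2) a7@(0,2) a8@(2,5) | pheromone: 15 0 14 0 0 0 / 0 0 0 0 0 0 / 0 0 0 0 0 16 / 0 0 0 0 0 0
t=8: a0@(2,5) a1@(2,5) a2@(0,0) a3@(0,0) a4@(0,0) a5@(0,2) a6@(0,2) a7@(0,2) a8@(2,5) | pheromone: 17 0 16 0 0 0 / 0 0 0 0 0 0 / 0 0 0 0 0 18 / 0 0 0 0 0 0

F.F...
......
.....F
......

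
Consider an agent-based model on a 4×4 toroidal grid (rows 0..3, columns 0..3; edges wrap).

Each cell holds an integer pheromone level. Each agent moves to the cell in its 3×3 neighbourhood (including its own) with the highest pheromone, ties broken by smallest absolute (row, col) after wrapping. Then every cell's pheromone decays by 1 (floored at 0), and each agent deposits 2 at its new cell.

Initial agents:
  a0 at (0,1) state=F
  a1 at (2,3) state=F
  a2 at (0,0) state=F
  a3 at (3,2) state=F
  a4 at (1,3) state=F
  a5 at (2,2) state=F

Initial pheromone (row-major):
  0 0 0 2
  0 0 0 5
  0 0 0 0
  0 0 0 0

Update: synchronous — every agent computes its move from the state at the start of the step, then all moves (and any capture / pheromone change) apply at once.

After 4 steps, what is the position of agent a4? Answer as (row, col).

(1, 3)

t=1: a0@(0,0) a1@(1,3) a2@(1,3) a3@(0,3) a4@(1,3) a5@(1,3) | pheromone: 2 0 0 3 / 0 0 0 12 / 0 0 0 0 / 0 0 0 0
t=2: a0@(1,3) a1@(1,3) a2@(1,3) a3@(1,3) a4@(1,3) a5@(1,3) | pheromone: 1 0 0 2 / 0 0 0 23 / 0 0 0 0 / 0 0 0 0
t=3: a0@(1,3) a1@(1,3) a2@(1,3) a3@(1,3) a4@(1,3) a5@(1,3) | pheromone: 0 0 0 1 / 0 0 0 34 / 0 0 0 0 / 0 0 0 0
t=4: a0@(1,3) a1@(1,3) a2@(1,3) a3@(1,3) a4@(1,3) a5@(1,3) | pheromone: 0 0 0 0 / 0 0 0 45 / 0 0 0 0 / 0 0 0 0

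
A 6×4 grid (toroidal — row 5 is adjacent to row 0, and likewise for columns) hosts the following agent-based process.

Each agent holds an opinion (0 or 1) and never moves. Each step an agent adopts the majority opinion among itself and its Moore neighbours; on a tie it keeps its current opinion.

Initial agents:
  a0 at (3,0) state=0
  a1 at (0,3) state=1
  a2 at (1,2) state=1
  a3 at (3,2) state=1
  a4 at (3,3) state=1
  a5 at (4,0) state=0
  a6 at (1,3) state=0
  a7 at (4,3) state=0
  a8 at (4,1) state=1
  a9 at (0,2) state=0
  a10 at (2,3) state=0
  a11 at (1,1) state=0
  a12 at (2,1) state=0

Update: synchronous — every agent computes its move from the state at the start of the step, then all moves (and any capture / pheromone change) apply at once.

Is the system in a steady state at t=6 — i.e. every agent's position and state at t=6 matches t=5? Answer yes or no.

t=1: a0@(3,0):0 a1@(0,3):1 a2@(1,2):0 a3@(3,2):1 a4@(3,3):0 a5@(4,0):0 a6@(1,3):0 a7@(4,3):0 a8@(4,1):1 a9@(0,2):0 a10@(2,3):0 a11@(1,1):0 a12@(2,1):0
t=2: a0@(3,0):0 a1@(0,3):0 a2@(1,2):0 a3@(3,2):0 a4@(3,3):0 a5@(4,0):0 a6@(1,3):0 a7@(4,3):0 a8@(4,1):1 a9@(0,2):0 a10@(2,3):0 a11@(1,1):0 a12@(2,1):0
t=3: a0@(3,0):0 a1@(0,3):0 a2@(1,2):0 a3@(3,2):0 a4@(3,3):0 a5@(4,0):0 a6@(1,3):0 a7@(4,3):0 a8@(4,1):0 a9@(0,2):0 a10@(2,3):0 a11@(1,1):0 a12@(2,1):0
t=4: (unchanged — steady state)

yes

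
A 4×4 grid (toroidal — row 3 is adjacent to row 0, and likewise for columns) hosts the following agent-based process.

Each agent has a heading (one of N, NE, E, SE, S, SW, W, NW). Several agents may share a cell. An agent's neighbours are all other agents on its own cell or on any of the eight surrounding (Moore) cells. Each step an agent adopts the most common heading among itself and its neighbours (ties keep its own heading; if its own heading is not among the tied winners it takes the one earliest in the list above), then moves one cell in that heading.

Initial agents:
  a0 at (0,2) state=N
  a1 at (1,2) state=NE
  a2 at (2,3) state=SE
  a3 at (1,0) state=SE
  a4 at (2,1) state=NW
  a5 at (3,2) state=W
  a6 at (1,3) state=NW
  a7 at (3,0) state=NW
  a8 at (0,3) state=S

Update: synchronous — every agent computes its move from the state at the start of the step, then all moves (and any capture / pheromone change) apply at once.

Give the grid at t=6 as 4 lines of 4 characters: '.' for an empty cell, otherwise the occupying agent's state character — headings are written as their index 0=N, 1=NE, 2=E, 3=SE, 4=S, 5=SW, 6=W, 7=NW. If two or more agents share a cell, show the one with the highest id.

.337
..7.
.7..
733.

t=1: a0@(3,2):N a1@(0,1):NW a2@(3,0):SE a3@(2,1):SE a4@(1,0):NW a5@(3,1):W a6@(2,0):SE a7@(2,3):NW a8@(3,2):NW
t=2: a0@(2,1):NW a1@(3,0):NW a2@(0,1):SE a3@(3,2):SE a4@(0,3):NW a5@(0,2):SE a6@(3,1):SE a7@(1,2):NW a8@(2,1):NW
t=3: a0@(1,0):NW a1@(2,3):NW a2@(1,2):SE a3@(0,3):SE a4@(3,2):NW a5@(1,3):SE a6@(0,2):SE a7@(0,1):NW a8@(1,0):NW
t=4: a0@(0,3):NW a1@(1,2):NW a2@(2,3):SE a3@(1,0):SE a4@(2,1):NW a5@(2,0):SE a6@(1,3):SE a7@(3,0):NW a8@(0,3):NW
t=5: a0@(3,2):NW a1@(0,1):NW a2@(3,0):SE a3@(2,1):SE a4@(1,0):NW a5@(3,1):SE a6@(2,0):SE a7@(2,3):NW a8@(3,2):NW
t=6: a0@(2,1):NW a1@(3,0):NW a2@(0,1):SE a3@(3,2):SE a4@(0,3):NW a5@(0,2):SE a6@(3,1):SE a7@(1,2):NW a8@(2,1):NW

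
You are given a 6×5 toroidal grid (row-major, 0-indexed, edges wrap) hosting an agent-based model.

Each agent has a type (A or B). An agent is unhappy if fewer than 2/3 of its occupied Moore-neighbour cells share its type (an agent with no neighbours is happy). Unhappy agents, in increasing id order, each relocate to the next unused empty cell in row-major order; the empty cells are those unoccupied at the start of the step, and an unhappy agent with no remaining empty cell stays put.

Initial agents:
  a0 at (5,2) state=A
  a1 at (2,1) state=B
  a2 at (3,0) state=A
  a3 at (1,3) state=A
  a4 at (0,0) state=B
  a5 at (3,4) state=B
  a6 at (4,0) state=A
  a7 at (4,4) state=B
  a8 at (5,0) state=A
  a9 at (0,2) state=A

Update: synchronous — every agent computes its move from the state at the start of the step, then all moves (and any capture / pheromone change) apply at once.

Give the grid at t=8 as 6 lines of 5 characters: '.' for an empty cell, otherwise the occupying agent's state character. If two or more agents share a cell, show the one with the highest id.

..AB.
...AA
BBA.B
A....
.....
..A..

t=1: a0@(5,2):A a1@(0,1):B a2@(0,3):A a3@(1,3):A a4@(0,4):B a5@(1,0):B a6@(1,1):A a7@(1,2):B a8@(1,4):A a9@(0,2):A
t=2: a0@(5,2):A a1@(0,0):B a2@(0,3):A a3@(2,0):A a4@(2,1):B a5@(2,2):B a6@(2,3):A a7@(2,4):B a8@(3,0):A a9@(0,2):A
t=3: a0@(5,2):A a1@(0,0):B a2@(0,3):A a3@(0,1):A a4@(0,4):B a5@(1,0):B a6@(1,1):A a7@(1,2):B a8@(1,3):A a9@(0,2):A
t=4: a0@(5,2):A a1@(1,4):B a2@(2,0):A a3@(2,1):A a4@(2,2):B a5@(2,3):B a6@(2,4):A a7@(3,0):B a8@(3,1):A a9@(0,2):A
t=5: a0@(5,2):A a1@(0,0):B a2@(0,1):A a3@(0,3):A a4@(0,4):B a5@(2,3):B a6@(1,0):A a7@(1,1):B a8@(1,2):A a9@(0,2):A
t=6: a0@(5,2):A a1@(1,3):B a2@(0,1):A a3@(0,3):A a4@(1,4):B a5@(2,0):B a6@(2,1):A a7@(2,2):B a8@(2,4):A a9@(0,2):A
t=7: a0@(5,2):A a1@(0,0):B a2@(0,1):A a3@(0,4):A a4@(1,0):B a5@(1,1):B a6@(1,2):A a7@(2,3):B a8@(3,0):A a9@(0,2):A
t=8: a0@(5,2):A a1@(0,3):B a2@(1,3):A a3@(1,4):A a4@(2,0):B a5@(2,1):B a6@(2,2):A a7@(2,4):B a8@(3,0):A a9@(0,2):A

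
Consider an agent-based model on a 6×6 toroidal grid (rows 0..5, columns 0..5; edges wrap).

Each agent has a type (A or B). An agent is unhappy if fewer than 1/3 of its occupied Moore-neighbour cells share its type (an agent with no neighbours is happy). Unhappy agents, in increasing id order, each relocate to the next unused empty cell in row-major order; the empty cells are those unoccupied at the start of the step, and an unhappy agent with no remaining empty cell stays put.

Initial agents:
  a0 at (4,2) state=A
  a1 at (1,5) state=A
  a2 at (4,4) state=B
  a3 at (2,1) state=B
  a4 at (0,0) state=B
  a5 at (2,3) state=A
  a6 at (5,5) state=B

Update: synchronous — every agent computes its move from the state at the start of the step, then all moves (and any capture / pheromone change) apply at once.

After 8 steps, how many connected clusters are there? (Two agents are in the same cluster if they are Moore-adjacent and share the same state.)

t=1: a0@(4,2):A a1@(0,1):A a2@(4,4):B a3@(2,1):B a4@(0,0):B a5@(2,3):A a6@(5,5):B
t=2: a0@(4,2):A a1@(0,2):A a2@(4,4):B a3@(2,1):B a4@(0,0):B a5@(2,3):A a6@(5,5):B
t=3: (unchanged — steady state)

5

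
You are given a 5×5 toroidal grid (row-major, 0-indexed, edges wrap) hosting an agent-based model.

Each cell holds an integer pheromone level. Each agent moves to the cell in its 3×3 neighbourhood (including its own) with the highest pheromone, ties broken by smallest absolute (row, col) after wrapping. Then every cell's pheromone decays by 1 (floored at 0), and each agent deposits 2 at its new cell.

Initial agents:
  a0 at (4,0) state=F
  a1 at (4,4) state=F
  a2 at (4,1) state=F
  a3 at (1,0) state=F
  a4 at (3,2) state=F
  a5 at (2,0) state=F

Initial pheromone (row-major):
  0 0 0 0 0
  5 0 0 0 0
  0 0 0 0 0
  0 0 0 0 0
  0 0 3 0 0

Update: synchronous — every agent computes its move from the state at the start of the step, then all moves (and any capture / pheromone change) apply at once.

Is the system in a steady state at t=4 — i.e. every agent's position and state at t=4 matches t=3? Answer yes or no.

yes

t=1: a0@(0,0) a1@(0,0) a2@(4,2) a3@(1,0) a4@(4,2) a5@(1,0) | pheromone: 4 0 0 0 0 / 8 0 0 0 0 / 0 0 0 0 0 / 0 0 0 0 0 / 0 0 6 0 0
t=2: a0@(1,0) a1@(1,0) a2@(4,2) a3@(1,0) a4@(4,2) a5@(1,0) | pheromone: 3 0 0 0 0 / 15 0 0 0 0 / 0 0 0 0 0 / 0 0 0 0 0 / 0 0 9 0 0
t=3: a0@(1,0) a1@(1,0) a2@(4,2) a3@(1,0) a4@(4,2) a5@(1,0) | pheromone: 2 0 0 0 0 / 22 0 0 0 0 / 0 0 0 0 0 / 0 0 0 0 0 / 0 0 12 0 0
t=4: a0@(1,0) a1@(1,0) a2@(4,2) a3@(1,0) a4@(4,2) a5@(1,0) | pheromone: 1 0 0 0 0 / 29 0 0 0 0 / 0 0 0 0 0 / 0 0 0 0 0 / 0 0 15 0 0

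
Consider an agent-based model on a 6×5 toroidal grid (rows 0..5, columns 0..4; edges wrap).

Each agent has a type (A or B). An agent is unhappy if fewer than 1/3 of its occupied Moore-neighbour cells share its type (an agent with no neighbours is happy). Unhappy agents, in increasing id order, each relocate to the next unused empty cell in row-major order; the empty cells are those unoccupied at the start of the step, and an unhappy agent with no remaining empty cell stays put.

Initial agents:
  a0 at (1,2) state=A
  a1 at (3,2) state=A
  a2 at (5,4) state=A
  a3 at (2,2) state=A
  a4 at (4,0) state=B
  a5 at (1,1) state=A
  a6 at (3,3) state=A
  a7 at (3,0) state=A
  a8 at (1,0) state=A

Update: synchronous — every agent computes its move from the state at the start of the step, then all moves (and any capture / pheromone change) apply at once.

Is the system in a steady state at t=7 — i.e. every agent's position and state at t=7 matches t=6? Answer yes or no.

t=1: a0@(1,2):A a1@(3,2):A a2@(0,0):A a3@(2,2):A a4@(0,1):B a5@(1,1):A a6@(3,3):A a7@(0,2):A a8@(1,0):A
t=2: a0@(1,2):A a1@(3,2):A a2@(0,0):A a3@(2,2):A a4@(0,3):B a5@(1,1):A a6@(3,3):A a7@(0,2):A a8@(1,0):A
t=3: a0@(1,2):A a1@(3,2):A a2@(0,0):A a3@(2,2):A a4@(0,1):B a5@(1,1):A a6@(3,3):A a7@(0,2):A a8@(1,0):A
t=4: a0@(1,2):A a1@(3,2):A a2@(0,0):A a3@(2,2):A a4@(0,3):B a5@(1,1):A a6@(3,3):A a7@(0,2):A a8@(1,0):A
t=5: a0@(1,2):A a1@(3,2):A a2@(0,0):A a3@(2,2):A a4@(0,1):B a5@(1,1):A a6@(3,3):A a7@(0,2):A a8@(1,0):A
t=6: a0@(1,2):A a1@(3,2):A a2@(0,0):A a3@(2,2):A a4@(0,3):B a5@(1,1):A a6@(3,3):A a7@(0,2):A a8@(1,0):A
t=7: a0@(1,2):A a1@(3,2):A a2@(0,0):A a3@(2,2):A a4@(0,1):B a5@(1,1):A a6@(3,3):A a7@(0,2):A a8@(1,0):A

no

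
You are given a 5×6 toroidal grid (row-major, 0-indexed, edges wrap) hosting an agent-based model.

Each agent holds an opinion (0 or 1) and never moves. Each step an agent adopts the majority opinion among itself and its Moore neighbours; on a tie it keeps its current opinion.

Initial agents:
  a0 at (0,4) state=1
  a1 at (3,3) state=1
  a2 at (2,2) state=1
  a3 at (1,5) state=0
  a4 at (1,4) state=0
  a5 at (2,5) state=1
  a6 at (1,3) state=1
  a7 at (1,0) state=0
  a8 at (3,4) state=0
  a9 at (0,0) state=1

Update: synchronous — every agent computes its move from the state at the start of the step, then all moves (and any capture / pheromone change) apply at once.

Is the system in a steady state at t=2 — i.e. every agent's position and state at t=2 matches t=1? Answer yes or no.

yes

t=1: a0@(0,4):1 a1@(3,3):1 a2@(2,2):1 a3@(1,5):0 a4@(1,4):1 a5@(2,5):0 a6@(1,3):1 a7@(1,0):0 a8@(3,4):1 a9@(0,0):0
t=2: (unchanged — steady state)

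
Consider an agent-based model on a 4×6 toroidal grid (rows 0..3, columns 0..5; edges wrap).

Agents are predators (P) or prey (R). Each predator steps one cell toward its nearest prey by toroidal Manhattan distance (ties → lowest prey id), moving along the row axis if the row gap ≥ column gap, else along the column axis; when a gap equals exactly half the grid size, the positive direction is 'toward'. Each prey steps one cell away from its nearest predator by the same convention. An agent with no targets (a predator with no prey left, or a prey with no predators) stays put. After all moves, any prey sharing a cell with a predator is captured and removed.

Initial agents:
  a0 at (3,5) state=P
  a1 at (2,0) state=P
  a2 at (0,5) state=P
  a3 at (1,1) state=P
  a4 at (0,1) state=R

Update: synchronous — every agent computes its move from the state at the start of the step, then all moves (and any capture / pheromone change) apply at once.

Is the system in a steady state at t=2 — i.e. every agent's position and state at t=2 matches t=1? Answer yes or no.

t=1: a0@(3,0):P a1@(3,0):P a2@(0,0):P a3@(0,1):P a4@(3,1):R
t=2: a0@(3,1):P a1@(3,1):P a2@(3,0):P a3@(3,1):P a4@(3,2):R

no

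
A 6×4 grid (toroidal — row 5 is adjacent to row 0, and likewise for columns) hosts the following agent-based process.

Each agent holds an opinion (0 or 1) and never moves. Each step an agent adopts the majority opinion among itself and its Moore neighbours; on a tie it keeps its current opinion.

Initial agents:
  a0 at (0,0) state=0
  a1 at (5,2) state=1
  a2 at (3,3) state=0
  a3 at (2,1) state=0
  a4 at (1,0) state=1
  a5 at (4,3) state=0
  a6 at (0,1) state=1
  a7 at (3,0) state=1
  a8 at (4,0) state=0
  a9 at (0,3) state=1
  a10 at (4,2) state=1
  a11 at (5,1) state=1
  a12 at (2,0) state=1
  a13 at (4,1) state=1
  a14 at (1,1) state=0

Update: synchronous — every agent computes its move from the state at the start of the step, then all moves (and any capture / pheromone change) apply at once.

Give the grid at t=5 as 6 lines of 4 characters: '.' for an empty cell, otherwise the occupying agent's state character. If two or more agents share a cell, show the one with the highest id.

t=1: a0@(0,0):1 a1@(5,2):1 a2@(3,3):0 a3@(2,1):1 a4@(1,0):1 a5@(4,3):0 a6@(0,1):1 a7@(3,0):0 a8@(4,0):0 a9@(0,3):1 a10@(4,2):1 a11@(5,1):1 a12@(2,0):1 a13@(4,1):1 a14@(1,1):0
t=2: a0@(0,0):1 a1@(5,2):1 a2@(3,3):0 a3@(2,1):1 a4@(1,0):1 a5@(4,3):0 a6@(0,1):1 a7@(3,0):0 a8@(4,0):0 a9@(0,3):1 a10@(4,2):1 a11@(5,1):1 a12@(2,0):1 a13@(4,1):1 a14@(1,1):1
t=3: (unchanged — steady state)

11.1
11..
11..
0..0
0110
.11.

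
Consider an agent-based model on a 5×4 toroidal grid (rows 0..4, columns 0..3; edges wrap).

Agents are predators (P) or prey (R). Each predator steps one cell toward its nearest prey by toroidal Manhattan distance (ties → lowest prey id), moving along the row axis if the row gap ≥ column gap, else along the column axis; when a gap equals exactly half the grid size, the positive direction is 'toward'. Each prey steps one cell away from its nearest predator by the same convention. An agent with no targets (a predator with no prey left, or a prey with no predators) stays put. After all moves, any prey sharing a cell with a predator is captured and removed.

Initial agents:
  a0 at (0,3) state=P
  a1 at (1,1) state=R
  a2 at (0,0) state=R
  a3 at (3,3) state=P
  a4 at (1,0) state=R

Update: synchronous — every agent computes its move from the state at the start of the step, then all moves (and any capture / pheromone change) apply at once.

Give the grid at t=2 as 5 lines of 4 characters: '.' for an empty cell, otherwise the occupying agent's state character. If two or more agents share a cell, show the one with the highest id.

t=1: a0@(0,0):P a1@(1,0):R a2@(0,1):R a3@(4,3):P a4@(2,0):R
t=2: a0@(1,0):P a1@(2,0):R a2@(0,2):R a3@(0,3):P a4@(3,0):R

..RP
P...
R...
R...
....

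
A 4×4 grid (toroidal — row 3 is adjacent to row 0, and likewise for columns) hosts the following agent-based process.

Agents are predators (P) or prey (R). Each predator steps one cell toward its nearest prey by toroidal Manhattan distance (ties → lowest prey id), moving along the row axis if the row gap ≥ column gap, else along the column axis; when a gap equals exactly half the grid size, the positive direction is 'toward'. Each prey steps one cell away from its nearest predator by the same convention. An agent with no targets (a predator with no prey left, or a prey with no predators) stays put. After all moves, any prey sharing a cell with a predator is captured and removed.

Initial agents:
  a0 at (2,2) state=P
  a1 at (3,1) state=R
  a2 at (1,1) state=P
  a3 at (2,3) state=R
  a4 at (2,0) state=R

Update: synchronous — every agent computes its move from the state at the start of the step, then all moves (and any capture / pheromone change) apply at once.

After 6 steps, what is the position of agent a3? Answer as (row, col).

t=1: a0@(2,3):P a1@(0,1):R a2@(2,1):P a3@(2,0):R
t=2: a0@(2,0):P a1@(3,1):R a2@(2,0):P a3@(2,1):R
t=3: a0@(2,1):P a1@(0,1):R a2@(2,1):P a3@(2,2):R
t=4: a0@(2,2):P a1@(3,1):R a2@(2,2):P a3@(2,3):R
t=5: a0@(2,3):P a1@(0,1):R a2@(2,3):P a3@(2,0):R
t=6: a0@(2,0):P a1@(3,1):R a2@(2,0):P a3@(2,1):R

(2, 1)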